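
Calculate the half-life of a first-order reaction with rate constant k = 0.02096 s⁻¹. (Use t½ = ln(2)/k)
33.07 s

t½ = ln(2)/k = 0.6931/0.02096 = 33.07 s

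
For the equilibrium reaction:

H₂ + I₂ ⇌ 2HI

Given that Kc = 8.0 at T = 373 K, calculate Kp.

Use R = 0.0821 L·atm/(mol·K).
K_p = 8.0000

Δn = (moles gaseous products) − (moles gaseous reactants) = 0
T = 373 K; RT = 0.0821 × 373 = 30.6233
Kp = Kc·(RT)^Δn = 8.0 × (30.6233)^0 = 8.0 × 1 = 8.0000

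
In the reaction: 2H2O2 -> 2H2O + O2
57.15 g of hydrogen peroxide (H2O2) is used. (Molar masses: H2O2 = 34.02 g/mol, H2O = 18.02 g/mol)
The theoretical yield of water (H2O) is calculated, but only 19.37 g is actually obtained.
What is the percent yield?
Moles of H2O2 = 57.15 g ÷ 34.02 g/mol = 1.67989 mol
Mole ratio: 2 mol H2O / 2 mol H2O2
Moles of H2O = 1.67989 × (2/2) = 1.67989 mol
Theoretical yield = 1.67989 mol × 18.02 g/mol = 30.272 g
Actual yield = 19.37 g
Percent yield = (19.37 / 30.272) × 100% = 64.0%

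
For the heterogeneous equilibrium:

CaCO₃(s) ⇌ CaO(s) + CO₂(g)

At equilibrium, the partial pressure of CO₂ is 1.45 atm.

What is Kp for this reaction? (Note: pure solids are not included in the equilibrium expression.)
K_p = 1.45

Solids (CaCO₃, CaO) have activity 1 and are excluded.
Kp = P(CO₂) = 1.45.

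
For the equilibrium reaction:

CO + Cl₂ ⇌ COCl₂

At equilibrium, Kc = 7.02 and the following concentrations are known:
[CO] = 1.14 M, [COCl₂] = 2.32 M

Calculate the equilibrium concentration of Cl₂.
[Cl₂] = 0.2899 M

Kc = ([COCl₂]) / ([CO] × [Cl₂]) = 7.02
[Cl₂]^1 = (product terms)/(Kc · other reactant terms) = 2.32 / (7.02 · 1.14) = 0.2899
[Cl₂] = 0.2899 M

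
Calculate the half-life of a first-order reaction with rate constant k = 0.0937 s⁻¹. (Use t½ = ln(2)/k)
7.40 s

t½ = ln(2)/k = 0.6931/0.0937 = 7.40 s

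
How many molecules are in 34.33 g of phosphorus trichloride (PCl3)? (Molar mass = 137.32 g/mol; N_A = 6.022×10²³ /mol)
Moles = 34.33 g ÷ 137.32 g/mol = 0.25 mol
Molecules = 0.25 mol × 6.022×10²³ /mol = 1.506e+23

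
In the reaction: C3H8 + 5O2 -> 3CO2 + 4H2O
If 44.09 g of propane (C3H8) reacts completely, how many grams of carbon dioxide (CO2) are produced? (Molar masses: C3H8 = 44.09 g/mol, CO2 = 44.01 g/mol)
Moles of C3H8 = 44.09 g ÷ 44.09 g/mol = 1 mol
Mole ratio: 3 mol CO2 / 1 mol C3H8
Moles of CO2 = 1 × (3/1) = 3 mol
Mass of CO2 = 3 mol × 44.01 g/mol = 132 g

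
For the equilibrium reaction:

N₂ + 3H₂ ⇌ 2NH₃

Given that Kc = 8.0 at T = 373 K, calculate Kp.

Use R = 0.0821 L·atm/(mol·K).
K_p = 0.0085

Δn = (moles gaseous products) − (moles gaseous reactants) = -2
T = 373 K; RT = 0.0821 × 373 = 30.6233
Kp = Kc·(RT)^Δn = 8.0 × (30.6233)^-2 = 8.0 × 0.00106634 = 0.0085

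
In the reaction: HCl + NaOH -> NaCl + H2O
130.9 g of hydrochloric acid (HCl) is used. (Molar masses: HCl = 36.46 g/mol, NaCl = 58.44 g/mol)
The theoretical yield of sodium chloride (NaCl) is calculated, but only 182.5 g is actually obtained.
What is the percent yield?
Moles of HCl = 130.9 g ÷ 36.46 g/mol = 3.59024 mol
Mole ratio: 1 mol NaCl / 1 mol HCl
Moles of NaCl = 3.59024 × (1/1) = 3.59024 mol
Theoretical yield = 3.59024 mol × 58.44 g/mol = 209.81 g
Actual yield = 182.5 g
Percent yield = (182.5 / 209.81) × 100% = 87.0%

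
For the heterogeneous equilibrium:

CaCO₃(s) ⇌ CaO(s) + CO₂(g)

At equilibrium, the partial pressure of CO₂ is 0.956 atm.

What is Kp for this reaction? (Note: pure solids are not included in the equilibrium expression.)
K_p = 0.956

Solids (CaCO₃, CaO) have activity 1 and are excluded.
Kp = P(CO₂) = 0.956.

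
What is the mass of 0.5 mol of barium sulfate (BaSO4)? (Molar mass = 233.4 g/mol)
Mass = 0.5 mol × 233.4 g/mol = 116.7 g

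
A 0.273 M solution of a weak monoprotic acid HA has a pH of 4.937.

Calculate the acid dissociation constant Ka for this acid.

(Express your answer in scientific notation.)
K_a = 4.90e-10

[H⁺] = 10^(−pH) = 10^(−4.937) = 1.156e-05 M. For HA ⇌ H⁺ + A⁻, Ka = x²/(C − x) = (1.156e-05)²/(0.273 − 1.156e-05) = 4.90e-10.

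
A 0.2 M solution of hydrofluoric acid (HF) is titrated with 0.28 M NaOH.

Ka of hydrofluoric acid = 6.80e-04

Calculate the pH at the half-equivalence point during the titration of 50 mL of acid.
pH = pKa = 3.17

At the half-equivalence point, [HA] = [A⁻], so by Henderson–Hasselbalch pH = pKa + log(1) = pKa.
pKa = −log(6.80e-04) = 3.17.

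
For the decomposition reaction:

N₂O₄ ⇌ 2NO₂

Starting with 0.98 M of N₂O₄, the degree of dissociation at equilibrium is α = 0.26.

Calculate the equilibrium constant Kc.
K_c = 0.3581

x = α·[A]₀ = 0.26 × 0.98 = 0.2548 M dissociated.
At eq: [N₂O₄] = 0.98 − 0.2548 = 0.7252 M; [NO₂] = 2x = 0.5096 M.
Kc = [NO₂]²/[N₂O₄] = (0.5096)²/0.7252 = 0.3581.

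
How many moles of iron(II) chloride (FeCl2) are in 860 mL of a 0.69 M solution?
Moles = Molarity × Volume (L)
Moles = 0.69 M × 0.86 L = 0.5934 mol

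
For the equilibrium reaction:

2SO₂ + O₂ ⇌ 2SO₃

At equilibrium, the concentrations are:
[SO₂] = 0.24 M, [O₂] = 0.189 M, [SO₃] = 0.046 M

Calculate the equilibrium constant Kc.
K_c = 0.1944

Kc = ([SO₃]^2) / ([SO₂]^2 × [O₂])
   = ((0.046)^2) / ((0.24)^2·(0.189))
   = 0.002116 / 0.010886 = 0.1944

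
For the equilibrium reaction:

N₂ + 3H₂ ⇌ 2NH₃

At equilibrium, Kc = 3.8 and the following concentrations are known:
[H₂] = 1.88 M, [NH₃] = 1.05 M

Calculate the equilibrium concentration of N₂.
[N₂] = 0.0437 M

Kc = ([NH₃]^2) / ([N₂] × [H₂]^3) = 3.8
[N₂]^1 = (product terms)/(Kc · other reactant terms) = 1.1025 / (3.8 · 6.6447) = 0.043664
[N₂] = 0.0437 M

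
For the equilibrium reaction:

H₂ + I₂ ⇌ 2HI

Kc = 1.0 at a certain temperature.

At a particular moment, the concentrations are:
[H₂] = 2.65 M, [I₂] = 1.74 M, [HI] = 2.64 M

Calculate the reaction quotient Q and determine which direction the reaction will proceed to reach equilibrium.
Q = 1.512, Q > K, reaction proceeds reverse (toward reactants)

Q = ([HI]^2) / ([H₂] × [I₂])
  = ((2.64)^2) / ((2.65)·(1.74)) = 6.9696/4.611 = 1.512
Since Q = 1.512 > Kc = 1.0, the reaction proceeds reverse (toward reactants) to reach equilibrium.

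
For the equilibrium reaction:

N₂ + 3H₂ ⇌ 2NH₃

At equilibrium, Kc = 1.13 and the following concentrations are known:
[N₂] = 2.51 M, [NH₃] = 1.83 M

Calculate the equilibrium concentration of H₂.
[H₂] = 1.0569 M

Kc = ([NH₃]^2) / ([N₂] × [H₂]^3) = 1.13
[H₂]^3 = (product terms)/(Kc · other reactant terms) = 3.3489 / (1.13 · 2.51) = 1.1807
[H₂] = (1.1807)^(1/3) = 1.0569 M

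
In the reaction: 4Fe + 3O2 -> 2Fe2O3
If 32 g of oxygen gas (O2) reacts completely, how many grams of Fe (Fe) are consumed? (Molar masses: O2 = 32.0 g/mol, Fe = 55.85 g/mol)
Moles of O2 = 32 g ÷ 32.0 g/mol = 1 mol
Mole ratio: 4 mol Fe / 3 mol O2
Moles of Fe = 1 × (4/3) = 1.33333 mol
Mass of Fe = 1.33333 mol × 55.85 g/mol = 74.47 g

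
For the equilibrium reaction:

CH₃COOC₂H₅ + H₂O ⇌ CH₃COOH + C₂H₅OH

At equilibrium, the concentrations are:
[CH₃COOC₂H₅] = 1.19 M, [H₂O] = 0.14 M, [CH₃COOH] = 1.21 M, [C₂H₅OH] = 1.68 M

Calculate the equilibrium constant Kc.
K_c = 12.2017

Kc = ([CH₃COOH] × [C₂H₅OH]) / ([CH₃COOC₂H₅] × [H₂O])
   = ((1.21)·(1.68)) / ((1.19)·(0.14))
   = 2.0328 / 0.1666 = 12.2017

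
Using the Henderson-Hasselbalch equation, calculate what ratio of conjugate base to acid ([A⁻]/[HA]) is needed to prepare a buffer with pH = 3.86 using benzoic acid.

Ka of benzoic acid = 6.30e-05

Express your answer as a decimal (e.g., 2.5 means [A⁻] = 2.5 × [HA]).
[A⁻]/[HA] = 0.456

pKa = −log(6.30e-05) = 4.2007. pH = pKa + log([A⁻]/[HA]). 3.86 = 4.2007 + log(ratio). log(ratio) = 3.86 − 4.2007 = -0.3407. ratio = 10^(-0.3407) = 0.456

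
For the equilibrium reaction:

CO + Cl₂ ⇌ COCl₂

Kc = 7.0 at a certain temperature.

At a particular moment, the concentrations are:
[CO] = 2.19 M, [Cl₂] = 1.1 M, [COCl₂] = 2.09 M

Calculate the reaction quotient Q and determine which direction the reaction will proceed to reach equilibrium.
Q = 0.868, Q < K, reaction proceeds forward (toward products)

Q = ([COCl₂]) / ([CO] × [Cl₂])
  = ((2.09)) / ((2.19)·(1.1)) = 2.09/2.409 = 0.8676
Since Q = 0.8676 < Kc = 7.0, the reaction proceeds forward (toward products) to reach equilibrium.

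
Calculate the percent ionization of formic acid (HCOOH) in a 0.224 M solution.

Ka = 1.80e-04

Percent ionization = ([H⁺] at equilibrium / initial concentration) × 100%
Percent ionization = 2.79%

Let x = [H⁺]. Ka = x²/(C - x) ⇒ x² + (1.80e-04)x - (1.80e-04)(0.224) = 0. x = 6.2604e-03. Percent = (6.2604e-03/0.224) × 100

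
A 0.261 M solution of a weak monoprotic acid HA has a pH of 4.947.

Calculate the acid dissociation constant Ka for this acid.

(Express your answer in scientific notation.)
K_a = 4.89e-10

[H⁺] = 10^(−pH) = 10^(−4.947) = 1.130e-05 M. For HA ⇌ H⁺ + A⁻, Ka = x²/(C − x) = (1.130e-05)²/(0.261 − 1.130e-05) = 4.89e-10.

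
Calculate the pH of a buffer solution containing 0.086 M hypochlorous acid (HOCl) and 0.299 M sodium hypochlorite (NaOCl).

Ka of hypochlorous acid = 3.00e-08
pH = 8.06

pKa = -log(3.00e-08) = 7.52. pH = pKa + log([A⁻]/[HA]) = 7.52 + log(0.299/0.086)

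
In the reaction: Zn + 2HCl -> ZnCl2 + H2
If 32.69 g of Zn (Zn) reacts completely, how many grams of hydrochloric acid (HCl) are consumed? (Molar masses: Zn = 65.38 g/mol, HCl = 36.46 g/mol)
Moles of Zn = 32.69 g ÷ 65.38 g/mol = 0.5 mol
Mole ratio: 2 mol HCl / 1 mol Zn
Moles of HCl = 0.5 × (2/1) = 1 mol
Mass of HCl = 1 mol × 36.46 g/mol = 36.46 g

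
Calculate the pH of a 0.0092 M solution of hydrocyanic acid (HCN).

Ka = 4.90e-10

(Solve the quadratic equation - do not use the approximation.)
pH = 5.67

x² + Ka×x - Ka×C = 0. Using quadratic formula: [H⁺] = 2.1230e-06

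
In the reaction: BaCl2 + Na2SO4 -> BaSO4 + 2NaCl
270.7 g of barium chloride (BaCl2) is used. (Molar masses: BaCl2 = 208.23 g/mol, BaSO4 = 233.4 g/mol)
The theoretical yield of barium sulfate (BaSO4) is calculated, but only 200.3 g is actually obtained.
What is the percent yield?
Moles of BaCl2 = 270.7 g ÷ 208.23 g/mol = 1.3 mol
Mole ratio: 1 mol BaSO4 / 1 mol BaCl2
Moles of BaSO4 = 1.3 × (1/1) = 1.3 mol
Theoretical yield = 1.3 mol × 233.4 g/mol = 303.42 g
Actual yield = 200.3 g
Percent yield = (200.3 / 303.42) × 100% = 66.0%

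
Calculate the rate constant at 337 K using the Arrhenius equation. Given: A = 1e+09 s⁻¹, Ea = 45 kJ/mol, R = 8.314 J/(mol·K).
1.06e+02 s⁻¹

k = A·exp(-Ea/(R·T)) = 1e+09·exp(-45000/(8.314·337)) = 1e+09·exp(-16.0610) = 1e+09·1.0588e-07 = 1.06e+02 s⁻¹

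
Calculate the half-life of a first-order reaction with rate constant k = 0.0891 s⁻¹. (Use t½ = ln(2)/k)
7.78 s

t½ = ln(2)/k = 0.6931/0.0891 = 7.78 s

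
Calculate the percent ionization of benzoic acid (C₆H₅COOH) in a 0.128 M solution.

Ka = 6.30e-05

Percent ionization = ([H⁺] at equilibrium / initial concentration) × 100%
Percent ionization = 2.19%

Let x = [H⁺]. Ka = x²/(C - x) ⇒ x² + (6.30e-05)x - (6.30e-05)(0.128) = 0. x = 2.8084e-03. Percent = (2.8084e-03/0.128) × 100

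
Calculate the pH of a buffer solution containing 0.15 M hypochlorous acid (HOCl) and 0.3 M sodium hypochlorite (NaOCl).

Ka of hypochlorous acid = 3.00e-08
pH = 7.82

pKa = -log(3.00e-08) = 7.52. pH = pKa + log([A⁻]/[HA]) = 7.52 + log(0.3/0.15)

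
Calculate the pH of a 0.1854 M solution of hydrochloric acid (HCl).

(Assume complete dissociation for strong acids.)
pH = 0.73

[H⁺] = 0.1854 M for strong acid. pH = -log[H⁺] = -log(0.1854)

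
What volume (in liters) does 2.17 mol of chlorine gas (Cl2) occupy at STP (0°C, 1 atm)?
At STP, 1 mol of gas occupies 22.4 L
Volume = 2.17 mol × 22.4 L/mol = 48.61 L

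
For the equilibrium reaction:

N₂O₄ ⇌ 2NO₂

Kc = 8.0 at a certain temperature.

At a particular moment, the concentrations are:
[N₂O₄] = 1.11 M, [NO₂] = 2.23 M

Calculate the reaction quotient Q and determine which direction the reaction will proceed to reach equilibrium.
Q = 4.480, Q < K, reaction proceeds forward (toward products)

Q = ([NO₂]^2) / ([N₂O₄])
  = ((2.23)^2) / ((1.11)) = 4.9729/1.11 = 4.48
Since Q = 4.48 < Kc = 8.0, the reaction proceeds forward (toward products) to reach equilibrium.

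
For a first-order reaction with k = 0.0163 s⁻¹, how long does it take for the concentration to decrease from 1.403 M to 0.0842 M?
172.59 s

From ln[A] = ln[A]₀ - k·t: t = ln([A]₀/[A])/k = ln(1.403/0.0842)/0.0163 = ln(16.6627)/0.0163 = 2.8132/0.0163 = 172.59 s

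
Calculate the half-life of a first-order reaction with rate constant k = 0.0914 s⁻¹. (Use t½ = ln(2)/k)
7.58 s

t½ = ln(2)/k = 0.6931/0.0914 = 7.58 s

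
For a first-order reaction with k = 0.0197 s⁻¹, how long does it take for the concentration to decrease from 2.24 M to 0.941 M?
44.02 s

From ln[A] = ln[A]₀ - k·t: t = ln([A]₀/[A])/k = ln(2.24/0.941)/0.0197 = ln(2.3804)/0.0197 = 0.8673/0.0197 = 44.02 s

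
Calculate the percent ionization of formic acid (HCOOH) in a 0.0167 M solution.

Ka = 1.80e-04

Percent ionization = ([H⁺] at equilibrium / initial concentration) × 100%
Percent ionization = 9.86%

Let x = [H⁺]. Ka = x²/(C - x) ⇒ x² + (1.80e-04)x - (1.80e-04)(0.0167) = 0. x = 1.6461e-03. Percent = (1.6461e-03/0.0167) × 100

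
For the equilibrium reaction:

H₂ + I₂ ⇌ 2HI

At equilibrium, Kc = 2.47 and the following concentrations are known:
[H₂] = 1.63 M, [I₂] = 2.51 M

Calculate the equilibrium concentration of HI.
[HI] = 3.1789 M

Kc = ([HI]^2) / ([H₂] × [I₂]) = 2.47
[HI]^2 = Kc · (reactant terms)/(other product terms) = 2.47 · 4.0913 / 1 = 10.106
[HI] = (10.106)^(1/2) = 3.1789 M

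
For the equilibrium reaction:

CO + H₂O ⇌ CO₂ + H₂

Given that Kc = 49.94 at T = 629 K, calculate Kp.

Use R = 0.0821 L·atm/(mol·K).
K_p = 49.9400

Δn = (moles gaseous products) − (moles gaseous reactants) = 0
T = 629 K; RT = 0.0821 × 629 = 51.6409
Kp = Kc·(RT)^Δn = 49.94 × (51.6409)^0 = 49.94 × 1 = 49.9400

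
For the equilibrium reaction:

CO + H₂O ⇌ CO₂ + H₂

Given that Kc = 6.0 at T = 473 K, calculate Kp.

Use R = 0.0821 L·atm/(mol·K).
K_p = 6.0000

Δn = (moles gaseous products) − (moles gaseous reactants) = 0
T = 473 K; RT = 0.0821 × 473 = 38.8333
Kp = Kc·(RT)^Δn = 6.0 × (38.8333)^0 = 6.0 × 1 = 6.0000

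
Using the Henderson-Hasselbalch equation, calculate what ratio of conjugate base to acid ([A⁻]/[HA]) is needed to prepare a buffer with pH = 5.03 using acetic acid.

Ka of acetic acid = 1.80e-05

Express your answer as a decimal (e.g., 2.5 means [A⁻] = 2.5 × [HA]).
[A⁻]/[HA] = 1.929

pKa = −log(1.80e-05) = 4.7447. pH = pKa + log([A⁻]/[HA]). 5.03 = 4.7447 + log(ratio). log(ratio) = 5.03 − 4.7447 = 0.2853. ratio = 10^(0.2853) = 1.929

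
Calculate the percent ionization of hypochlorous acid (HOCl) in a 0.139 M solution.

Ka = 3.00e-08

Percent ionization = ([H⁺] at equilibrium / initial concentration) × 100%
Percent ionization = 0.0464%

Let x = [H⁺]. Ka = x²/(C - x) ⇒ x² + (3.00e-08)x - (3.00e-08)(0.139) = 0. x = 6.4561e-05. Percent = (6.4561e-05/0.139) × 100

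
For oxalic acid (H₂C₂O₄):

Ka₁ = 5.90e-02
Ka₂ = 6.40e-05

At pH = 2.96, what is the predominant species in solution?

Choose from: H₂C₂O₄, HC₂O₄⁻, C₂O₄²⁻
HC₂O₄⁻

pKa1 = 1.23, pKa2 = 4.19. Each pKa is the crossover between adjacent species; pH = 2.96 lies in the region where HC₂O₄⁻ predominates.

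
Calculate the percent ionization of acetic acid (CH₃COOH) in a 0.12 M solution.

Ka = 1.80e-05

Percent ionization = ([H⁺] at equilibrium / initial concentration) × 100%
Percent ionization = 1.22%

Let x = [H⁺]. Ka = x²/(C - x) ⇒ x² + (1.80e-05)x - (1.80e-05)(0.12) = 0. x = 1.4607e-03. Percent = (1.4607e-03/0.12) × 100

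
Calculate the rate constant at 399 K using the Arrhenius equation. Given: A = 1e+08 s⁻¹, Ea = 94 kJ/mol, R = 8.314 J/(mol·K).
4.94e-05 s⁻¹

k = A·exp(-Ea/(R·T)) = 1e+08·exp(-94000/(8.314·399)) = 1e+08·exp(-28.3364) = 1e+08·4.9391e-13 = 4.94e-05 s⁻¹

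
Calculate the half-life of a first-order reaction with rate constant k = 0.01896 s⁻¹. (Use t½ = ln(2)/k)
36.56 s

t½ = ln(2)/k = 0.6931/0.01896 = 36.56 s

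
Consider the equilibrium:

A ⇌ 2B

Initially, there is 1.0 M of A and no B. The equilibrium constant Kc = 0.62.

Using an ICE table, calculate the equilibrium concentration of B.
[B] = 0.648 M

ICE: [A] = 1.0 − x, [B] = 2x.
Kc = (2x)²/(1.0 − x) = 0.62 ⇒ 4x² + 0.62x − 0.62 = 0.
x = (−0.62 + √(0.62² + 4·4·0.62))/(2·4) = (−0.62 + √10.304)/8 = 0.32376.
[B] = 2x = 0.648 M.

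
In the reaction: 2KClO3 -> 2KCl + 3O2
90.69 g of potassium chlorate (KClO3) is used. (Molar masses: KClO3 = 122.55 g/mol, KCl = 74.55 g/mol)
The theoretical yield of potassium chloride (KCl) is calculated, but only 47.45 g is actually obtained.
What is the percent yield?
Moles of KClO3 = 90.69 g ÷ 122.55 g/mol = 0.740024 mol
Mole ratio: 2 mol KCl / 2 mol KClO3
Moles of KCl = 0.740024 × (2/2) = 0.740024 mol
Theoretical yield = 0.740024 mol × 74.55 g/mol = 55.169 g
Actual yield = 47.45 g
Percent yield = (47.45 / 55.169) × 100% = 86.0%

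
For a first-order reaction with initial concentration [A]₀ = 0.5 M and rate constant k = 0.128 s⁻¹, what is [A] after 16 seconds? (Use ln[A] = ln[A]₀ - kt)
0.0645 M

ln[A] = ln[A]₀ - k·t = ln(0.5) - (0.128)·(16) = -0.6931 - 2.0480 = -2.7411
[A] = e^(-2.7411) = 0.0645 M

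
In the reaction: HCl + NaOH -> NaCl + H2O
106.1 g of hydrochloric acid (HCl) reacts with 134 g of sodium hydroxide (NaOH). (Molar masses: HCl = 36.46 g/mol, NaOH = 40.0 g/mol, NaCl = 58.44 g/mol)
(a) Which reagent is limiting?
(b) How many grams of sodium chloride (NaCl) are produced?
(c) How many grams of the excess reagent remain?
(a) HCl, (b) 170.1 g, (c) 17.6 g

Moles of HCl = 106.1 g ÷ 36.46 g/mol = 2.91004 mol
Moles of NaOH = 134 g ÷ 40.0 g/mol = 3.35 mol
Moles ÷ coefficient: HCl: 2.91004/1 = 2.91, NaOH: 3.35/1 = 3.35
(a) HCl has the smaller value, so HCl is the limiting reagent.
(b) Moles of NaCl = 2.91004 mol HCl × (1/1) = 2.91004 mol; mass = 2.91004 mol × 58.44 g/mol = 170.1 g
(c) NaOH consumed = 2.91004 × (1/1) = 2.91004 mol; remaining = 3.35 − 2.91004 = 0.439962 mol; mass = 0.439962 mol × 40.0 g/mol = 17.6 g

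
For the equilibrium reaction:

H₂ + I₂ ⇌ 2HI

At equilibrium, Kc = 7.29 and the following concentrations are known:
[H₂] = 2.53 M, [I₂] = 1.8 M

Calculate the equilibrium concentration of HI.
[HI] = 5.7618 M

Kc = ([HI]^2) / ([H₂] × [I₂]) = 7.29
[HI]^2 = Kc · (reactant terms)/(other product terms) = 7.29 · 4.554 / 1 = 33.199
[HI] = (33.199)^(1/2) = 5.7618 M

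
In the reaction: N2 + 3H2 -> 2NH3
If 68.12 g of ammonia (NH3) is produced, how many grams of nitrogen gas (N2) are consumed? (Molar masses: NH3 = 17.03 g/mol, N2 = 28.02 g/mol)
Moles of NH3 = 68.12 g ÷ 17.03 g/mol = 4 mol
Mole ratio: 1 mol N2 / 2 mol NH3
Moles of N2 = 4 × (1/2) = 2 mol
Mass of N2 = 2 mol × 28.02 g/mol = 56.04 g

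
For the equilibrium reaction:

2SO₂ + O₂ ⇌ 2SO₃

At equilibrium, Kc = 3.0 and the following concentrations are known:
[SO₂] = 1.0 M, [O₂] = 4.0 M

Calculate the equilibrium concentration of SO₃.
[SO₃] = 3.4641 M

Kc = ([SO₃]^2) / ([SO₂]^2 × [O₂]) = 3.0
[SO₃]^2 = Kc · (reactant terms)/(other product terms) = 3.0 · 4 / 1 = 12
[SO₃] = (12)^(1/2) = 3.4641 M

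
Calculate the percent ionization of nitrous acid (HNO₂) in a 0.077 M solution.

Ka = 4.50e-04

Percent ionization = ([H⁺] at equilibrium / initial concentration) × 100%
Percent ionization = 7.36%

Let x = [H⁺]. Ka = x²/(C - x) ⇒ x² + (4.50e-04)x - (4.50e-04)(0.077) = 0. x = 5.6657e-03. Percent = (5.6657e-03/0.077) × 100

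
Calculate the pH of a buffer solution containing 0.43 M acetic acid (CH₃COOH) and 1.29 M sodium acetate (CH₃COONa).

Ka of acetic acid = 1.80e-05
pH = 5.22

pKa = -log(1.80e-05) = 4.74. pH = pKa + log([A⁻]/[HA]) = 4.74 + log(1.29/0.43)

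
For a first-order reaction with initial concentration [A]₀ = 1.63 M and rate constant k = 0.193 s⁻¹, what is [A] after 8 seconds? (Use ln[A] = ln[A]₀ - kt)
0.3480 M

ln[A] = ln[A]₀ - k·t = ln(1.63) - (0.193)·(8) = 0.4886 - 1.5440 = -1.0554
[A] = e^(-1.0554) = 0.3480 M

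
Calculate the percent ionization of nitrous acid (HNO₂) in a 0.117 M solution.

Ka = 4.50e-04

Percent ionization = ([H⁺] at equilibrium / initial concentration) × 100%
Percent ionization = 6.01%

Let x = [H⁺]. Ka = x²/(C - x) ⇒ x² + (4.50e-04)x - (4.50e-04)(0.117) = 0. x = 7.0345e-03. Percent = (7.0345e-03/0.117) × 100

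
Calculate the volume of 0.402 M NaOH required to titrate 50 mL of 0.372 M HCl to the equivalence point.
V_{base} = 46.3 mL

At equivalence: moles acid = moles base.
moles HCl = 0.372 M × 0.05 L = 0.0186 mol
V_NaOH = 0.0186 mol ÷ 0.402 M = 0.04627 L = 46.3 mL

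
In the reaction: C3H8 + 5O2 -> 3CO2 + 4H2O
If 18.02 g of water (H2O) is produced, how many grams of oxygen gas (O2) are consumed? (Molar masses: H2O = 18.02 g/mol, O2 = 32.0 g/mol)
Moles of H2O = 18.02 g ÷ 18.02 g/mol = 1 mol
Mole ratio: 5 mol O2 / 4 mol H2O
Moles of O2 = 1 × (5/4) = 1.25 mol
Mass of O2 = 1.25 mol × 32.0 g/mol = 40 g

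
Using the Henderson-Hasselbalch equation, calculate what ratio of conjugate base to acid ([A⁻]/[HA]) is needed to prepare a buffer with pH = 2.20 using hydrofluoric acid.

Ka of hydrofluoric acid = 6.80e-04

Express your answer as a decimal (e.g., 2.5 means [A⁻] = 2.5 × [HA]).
[A⁻]/[HA] = 0.108

pKa = −log(6.80e-04) = 3.1675. pH = pKa + log([A⁻]/[HA]). 2.20 = 3.1675 + log(ratio). log(ratio) = 2.20 − 3.1675 = -0.9675. ratio = 10^(-0.9675) = 0.108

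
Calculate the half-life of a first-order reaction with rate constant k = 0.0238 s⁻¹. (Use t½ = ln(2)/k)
29.12 s

t½ = ln(2)/k = 0.6931/0.0238 = 29.12 s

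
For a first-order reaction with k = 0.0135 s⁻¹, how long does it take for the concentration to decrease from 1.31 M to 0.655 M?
51.34 s

From ln[A] = ln[A]₀ - k·t: t = ln([A]₀/[A])/k = ln(1.31/0.655)/0.0135 = ln(2.0000)/0.0135 = 0.6931/0.0135 = 51.34 s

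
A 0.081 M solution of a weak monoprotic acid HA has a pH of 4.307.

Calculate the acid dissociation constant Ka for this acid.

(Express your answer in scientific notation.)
K_a = 3.00e-08

[H⁺] = 10^(−pH) = 10^(−4.307) = 4.932e-05 M. For HA ⇌ H⁺ + A⁻, Ka = x²/(C − x) = (4.932e-05)²/(0.081 − 4.932e-05) = 3.00e-08.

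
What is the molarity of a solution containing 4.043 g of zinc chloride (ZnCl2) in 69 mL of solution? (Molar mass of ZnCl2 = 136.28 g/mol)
Moles of ZnCl2 = 4.043 g ÷ 136.28 g/mol = 0.0296669 mol
Volume = 69 mL = 0.069 L
Molarity = 0.0296669 mol ÷ 0.069 L = 0.43 M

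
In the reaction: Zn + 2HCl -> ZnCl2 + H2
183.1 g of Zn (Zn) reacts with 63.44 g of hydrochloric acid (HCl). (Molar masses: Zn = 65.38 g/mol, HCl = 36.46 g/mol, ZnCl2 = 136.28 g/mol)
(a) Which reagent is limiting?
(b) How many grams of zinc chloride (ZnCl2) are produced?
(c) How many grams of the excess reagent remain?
(a) HCl, (b) 118.6 g, (c) 126.2 g

Moles of Zn = 183.1 g ÷ 65.38 g/mol = 2.80055 mol
Moles of HCl = 63.44 g ÷ 36.46 g/mol = 1.73999 mol
Moles ÷ coefficient: Zn: 2.80055/1 = 2.801, HCl: 1.73999/2 = 0.87
(a) HCl has the smaller value, so HCl is the limiting reagent.
(b) Moles of ZnCl2 = 1.73999 mol HCl × (1/2) = 0.869995 mol; mass = 0.869995 mol × 136.28 g/mol = 118.6 g
(c) Zn consumed = 1.73999 × (1/2) = 0.869995 mol; remaining = 2.80055 − 0.869995 = 1.93056 mol; mass = 1.93056 mol × 65.38 g/mol = 126.2 g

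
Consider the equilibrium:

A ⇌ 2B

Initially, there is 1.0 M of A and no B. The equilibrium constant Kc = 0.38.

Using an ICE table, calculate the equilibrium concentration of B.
[B] = 0.529 M

ICE: [A] = 1.0 − x, [B] = 2x.
Kc = (2x)²/(1.0 − x) = 0.38 ⇒ 4x² + 0.38x − 0.38 = 0.
x = (−0.38 + √(0.38² + 4·4·0.38))/(2·4) = (−0.38 + √6.2244)/8 = 0.26436.
[B] = 2x = 0.529 M.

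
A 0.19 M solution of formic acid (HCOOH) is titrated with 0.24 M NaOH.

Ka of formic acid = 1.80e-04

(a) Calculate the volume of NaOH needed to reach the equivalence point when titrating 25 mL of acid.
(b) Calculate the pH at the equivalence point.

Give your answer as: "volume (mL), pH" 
V = 19.8 mL, pH = 8.39

(a) At equivalence: moles acid = moles base.
moles acid = 0.19 × 0.025 = 0.00475 mol; V_NaOH = 0.00475/0.24 = 0.01979 L = 19.8 mL.
(b) At equivalence, all acid → conjugate base A⁻ at [A⁻] = 0.00475/0.04479 = 0.106 M.
Kb = Kw/Ka = 1.0e-14/1.80e-04 = 5.556e-11; [OH⁻] = √(Kb·[A⁻]) = 2.427e-06; pOH = 5.61; pH = 14 − pOH = 8.39.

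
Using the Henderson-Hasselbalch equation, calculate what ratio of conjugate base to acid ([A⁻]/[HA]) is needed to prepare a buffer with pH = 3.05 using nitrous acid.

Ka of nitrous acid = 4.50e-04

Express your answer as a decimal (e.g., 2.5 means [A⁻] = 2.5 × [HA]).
[A⁻]/[HA] = 0.505

pKa = −log(4.50e-04) = 3.3468. pH = pKa + log([A⁻]/[HA]). 3.05 = 3.3468 + log(ratio). log(ratio) = 3.05 − 3.3468 = -0.2968. ratio = 10^(-0.2968) = 0.505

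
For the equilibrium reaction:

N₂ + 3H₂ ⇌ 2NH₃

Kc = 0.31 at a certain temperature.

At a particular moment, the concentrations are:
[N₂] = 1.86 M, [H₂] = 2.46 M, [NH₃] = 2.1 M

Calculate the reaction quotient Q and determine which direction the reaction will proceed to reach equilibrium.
Q = 0.159, Q < K, reaction proceeds forward (toward products)

Q = ([NH₃]^2) / ([N₂] × [H₂]^3)
  = ((2.1)^2) / ((1.86)·(2.46)^3) = 4.41/27.69 = 0.1593
Since Q = 0.1593 < Kc = 0.31, the reaction proceeds forward (toward products) to reach equilibrium.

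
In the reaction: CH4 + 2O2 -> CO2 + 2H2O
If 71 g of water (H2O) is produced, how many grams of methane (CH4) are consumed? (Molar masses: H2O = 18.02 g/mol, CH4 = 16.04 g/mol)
Moles of H2O = 71 g ÷ 18.02 g/mol = 3.94007 mol
Mole ratio: 1 mol CH4 / 2 mol H2O
Moles of CH4 = 3.94007 × (1/2) = 1.97003 mol
Mass of CH4 = 1.97003 mol × 16.04 g/mol = 31.6 g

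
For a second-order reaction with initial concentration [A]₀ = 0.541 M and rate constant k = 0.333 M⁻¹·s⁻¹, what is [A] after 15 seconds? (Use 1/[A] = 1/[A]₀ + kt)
0.1461 M

1/[A] = 1/[A]₀ + k·t = 1/0.541 + (0.333)·(15) = 1.8484 + 4.9950 = 6.8434
[A] = 1/6.8434 = 0.1461 M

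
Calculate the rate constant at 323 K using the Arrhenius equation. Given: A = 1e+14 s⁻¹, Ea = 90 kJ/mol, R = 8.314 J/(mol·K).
2.79e-01 s⁻¹

k = A·exp(-Ea/(R·T)) = 1e+14·exp(-90000/(8.314·323)) = 1e+14·exp(-33.5143) = 1e+14·2.7857e-15 = 2.79e-01 s⁻¹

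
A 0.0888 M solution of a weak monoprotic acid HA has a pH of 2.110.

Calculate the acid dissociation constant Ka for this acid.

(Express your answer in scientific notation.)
K_a = 7.44e-04

[H⁺] = 10^(−pH) = 10^(−2.110) = 7.762e-03 M. For HA ⇌ H⁺ + A⁻, Ka = x²/(C − x) = (7.762e-03)²/(0.0888 − 7.762e-03) = 7.44e-04.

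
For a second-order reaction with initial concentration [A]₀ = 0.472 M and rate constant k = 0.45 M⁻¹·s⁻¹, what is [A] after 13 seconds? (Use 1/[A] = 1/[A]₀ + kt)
0.1255 M

1/[A] = 1/[A]₀ + k·t = 1/0.472 + (0.45)·(13) = 2.1186 + 5.8500 = 7.9686
[A] = 1/7.9686 = 0.1255 M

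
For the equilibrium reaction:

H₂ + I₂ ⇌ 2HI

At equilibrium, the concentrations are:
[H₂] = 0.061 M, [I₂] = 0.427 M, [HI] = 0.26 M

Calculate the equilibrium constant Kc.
K_c = 2.5953

Kc = ([HI]^2) / ([H₂] × [I₂])
   = ((0.26)^2) / ((0.061)·(0.427))
   = 0.0676 / 0.026047 = 2.5953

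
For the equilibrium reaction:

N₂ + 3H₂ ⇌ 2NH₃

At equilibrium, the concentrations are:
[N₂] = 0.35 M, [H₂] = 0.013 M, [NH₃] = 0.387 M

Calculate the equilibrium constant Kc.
K_c = 1.95e+05

Kc = ([NH₃]^2) / ([N₂] × [H₂]^3)
   = ((0.387)^2) / ((0.35)·(0.013)^3)
   = 0.14977 / 7.6895e-07 = 1.95e+05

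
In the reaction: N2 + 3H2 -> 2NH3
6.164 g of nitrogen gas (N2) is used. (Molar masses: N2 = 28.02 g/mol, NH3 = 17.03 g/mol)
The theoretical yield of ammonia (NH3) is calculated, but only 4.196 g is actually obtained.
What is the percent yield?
Moles of N2 = 6.164 g ÷ 28.02 g/mol = 0.219986 mol
Mole ratio: 2 mol NH3 / 1 mol N2
Moles of NH3 = 0.219986 × (2/1) = 0.439971 mol
Theoretical yield = 0.439971 mol × 17.03 g/mol = 7.4927 g
Actual yield = 4.196 g
Percent yield = (4.196 / 7.4927) × 100% = 56.0%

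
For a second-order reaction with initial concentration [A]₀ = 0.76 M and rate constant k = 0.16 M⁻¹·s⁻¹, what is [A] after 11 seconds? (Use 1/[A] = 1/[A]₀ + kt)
0.3251 M

1/[A] = 1/[A]₀ + k·t = 1/0.76 + (0.16)·(11) = 1.3158 + 1.7600 = 3.0758
[A] = 1/3.0758 = 0.3251 M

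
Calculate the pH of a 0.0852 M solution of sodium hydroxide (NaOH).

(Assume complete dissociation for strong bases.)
pH = 12.93

[OH⁻] = 0.0852 M for strong base. pOH = -log[OH⁻] = 1.07, pH = 14 - pOH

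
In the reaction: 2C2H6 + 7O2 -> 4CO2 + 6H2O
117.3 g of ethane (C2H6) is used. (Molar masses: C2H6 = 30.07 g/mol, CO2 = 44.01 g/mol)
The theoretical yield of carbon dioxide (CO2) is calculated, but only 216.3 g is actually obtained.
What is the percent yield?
Moles of C2H6 = 117.3 g ÷ 30.07 g/mol = 3.9009 mol
Mole ratio: 4 mol CO2 / 2 mol C2H6
Moles of CO2 = 3.9009 × (4/2) = 7.8018 mol
Theoretical yield = 7.8018 mol × 44.01 g/mol = 343.36 g
Actual yield = 216.3 g
Percent yield = (216.3 / 343.36) × 100% = 63.0%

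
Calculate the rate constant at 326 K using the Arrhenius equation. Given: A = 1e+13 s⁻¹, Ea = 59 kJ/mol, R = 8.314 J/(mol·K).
3.52e+03 s⁻¹

k = A·exp(-Ea/(R·T)) = 1e+13·exp(-59000/(8.314·326)) = 1e+13·exp(-21.7683) = 1e+13·3.5168e-10 = 3.52e+03 s⁻¹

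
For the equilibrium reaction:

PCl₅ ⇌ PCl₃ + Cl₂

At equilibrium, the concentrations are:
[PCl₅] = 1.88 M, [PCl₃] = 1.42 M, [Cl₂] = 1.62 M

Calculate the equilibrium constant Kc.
K_c = 1.2236

Kc = ([PCl₃] × [Cl₂]) / ([PCl₅])
   = ((1.42)·(1.62)) / ((1.88))
   = 2.3004 / 1.88 = 1.2236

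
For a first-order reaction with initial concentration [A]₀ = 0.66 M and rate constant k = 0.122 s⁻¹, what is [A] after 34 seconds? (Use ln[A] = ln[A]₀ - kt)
0.0104 M

ln[A] = ln[A]₀ - k·t = ln(0.66) - (0.122)·(34) = -0.4155 - 4.1480 = -4.5635
[A] = e^(-4.5635) = 0.0104 M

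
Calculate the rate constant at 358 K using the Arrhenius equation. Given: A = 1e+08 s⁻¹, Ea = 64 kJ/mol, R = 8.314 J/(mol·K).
4.59e-02 s⁻¹

k = A·exp(-Ea/(R·T)) = 1e+08·exp(-64000/(8.314·358)) = 1e+08·exp(-21.5024) = 1e+08·4.5880e-10 = 4.59e-02 s⁻¹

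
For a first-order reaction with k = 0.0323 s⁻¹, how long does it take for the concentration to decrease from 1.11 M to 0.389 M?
32.46 s

From ln[A] = ln[A]₀ - k·t: t = ln([A]₀/[A])/k = ln(1.11/0.389)/0.0323 = ln(2.8535)/0.0323 = 1.0485/0.0323 = 32.46 s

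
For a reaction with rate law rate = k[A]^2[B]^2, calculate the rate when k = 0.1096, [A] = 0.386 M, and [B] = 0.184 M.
0.0005529 M/s

rate = k·[A]^2·[B]^2 = 0.1096·(0.386)^2·(0.184)^2 = 0.1096·0.148996·0.033856 = 0.0005529 M/s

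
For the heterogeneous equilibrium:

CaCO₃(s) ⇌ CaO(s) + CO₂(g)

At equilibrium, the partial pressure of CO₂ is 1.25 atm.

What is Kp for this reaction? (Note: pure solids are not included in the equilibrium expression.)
K_p = 1.25

Solids (CaCO₃, CaO) have activity 1 and are excluded.
Kp = P(CO₂) = 1.25.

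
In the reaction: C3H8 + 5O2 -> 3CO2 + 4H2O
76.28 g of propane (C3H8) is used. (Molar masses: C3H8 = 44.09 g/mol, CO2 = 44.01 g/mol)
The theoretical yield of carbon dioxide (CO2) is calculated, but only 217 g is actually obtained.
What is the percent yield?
Moles of C3H8 = 76.28 g ÷ 44.09 g/mol = 1.7301 mol
Mole ratio: 3 mol CO2 / 1 mol C3H8
Moles of CO2 = 1.7301 × (3/1) = 5.19029 mol
Theoretical yield = 5.19029 mol × 44.01 g/mol = 228.42 g
Actual yield = 217 g
Percent yield = (217 / 228.42) × 100% = 95.0%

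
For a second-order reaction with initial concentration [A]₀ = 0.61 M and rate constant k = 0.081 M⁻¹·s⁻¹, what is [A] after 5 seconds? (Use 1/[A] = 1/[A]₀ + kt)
0.4892 M

1/[A] = 1/[A]₀ + k·t = 1/0.61 + (0.081)·(5) = 1.6393 + 0.4050 = 2.0443
[A] = 1/2.0443 = 0.4892 M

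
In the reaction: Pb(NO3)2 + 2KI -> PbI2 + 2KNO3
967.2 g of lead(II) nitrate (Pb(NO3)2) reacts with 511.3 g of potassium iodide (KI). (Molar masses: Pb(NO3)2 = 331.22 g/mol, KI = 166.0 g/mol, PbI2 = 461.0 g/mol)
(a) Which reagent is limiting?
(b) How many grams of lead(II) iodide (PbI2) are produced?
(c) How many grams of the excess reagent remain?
(a) KI, (b) 710 g, (c) 457.1 g

Moles of Pb(NO3)2 = 967.2 g ÷ 331.22 g/mol = 2.92011 mol
Moles of KI = 511.3 g ÷ 166.0 g/mol = 3.08012 mol
Moles ÷ coefficient: Pb(NO3)2: 2.92011/1 = 2.92, KI: 3.08012/2 = 1.54
(a) KI has the smaller value, so KI is the limiting reagent.
(b) Moles of PbI2 = 3.08012 mol KI × (1/2) = 1.54006 mol; mass = 1.54006 mol × 461.0 g/mol = 710 g
(c) Pb(NO3)2 consumed = 3.08012 × (1/2) = 1.54006 mol; remaining = 2.92011 − 1.54006 = 1.38005 mol; mass = 1.38005 mol × 331.22 g/mol = 457.1 g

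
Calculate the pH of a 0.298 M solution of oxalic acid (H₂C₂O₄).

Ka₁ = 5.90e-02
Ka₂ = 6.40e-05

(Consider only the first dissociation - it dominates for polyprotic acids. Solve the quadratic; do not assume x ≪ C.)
pH = 0.97

x² + Ka₁·x − Ka₁·C = 0 with Ka₁ = 5.90e-02, C = 0.298.
x = (−Ka₁ + √(Ka₁² + 4·Ka₁·C))/2 = 1.0634e-01 M, so pH = 0.97.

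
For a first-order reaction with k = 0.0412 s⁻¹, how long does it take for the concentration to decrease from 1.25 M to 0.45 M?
24.80 s

From ln[A] = ln[A]₀ - k·t: t = ln([A]₀/[A])/k = ln(1.25/0.45)/0.0412 = ln(2.7778)/0.0412 = 1.0217/0.0412 = 24.80 s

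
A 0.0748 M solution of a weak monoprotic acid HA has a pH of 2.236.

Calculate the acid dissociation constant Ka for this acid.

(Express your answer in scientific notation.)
K_a = 4.89e-04

[H⁺] = 10^(−pH) = 10^(−2.236) = 5.808e-03 M. For HA ⇌ H⁺ + A⁻, Ka = x²/(C − x) = (5.808e-03)²/(0.0748 − 5.808e-03) = 4.89e-04.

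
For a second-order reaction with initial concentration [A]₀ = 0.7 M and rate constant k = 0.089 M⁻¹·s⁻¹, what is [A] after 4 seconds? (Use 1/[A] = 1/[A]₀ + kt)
0.5604 M

1/[A] = 1/[A]₀ + k·t = 1/0.7 + (0.089)·(4) = 1.4286 + 0.3560 = 1.7846
[A] = 1/1.7846 = 0.5604 M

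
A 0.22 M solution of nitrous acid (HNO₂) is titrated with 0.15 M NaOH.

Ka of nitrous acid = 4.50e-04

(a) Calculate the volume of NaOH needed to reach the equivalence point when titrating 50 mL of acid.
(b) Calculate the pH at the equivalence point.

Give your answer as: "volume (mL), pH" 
V = 73.3 mL, pH = 8.15

(a) At equivalence: moles acid = moles base.
moles acid = 0.22 × 0.05 = 0.011 mol; V_NaOH = 0.011/0.15 = 0.07333 L = 73.3 mL.
(b) At equivalence, all acid → conjugate base A⁻ at [A⁻] = 0.011/0.1233 = 0.08919 M.
Kb = Kw/Ka = 1.0e-14/4.50e-04 = 2.222e-11; [OH⁻] = √(Kb·[A⁻]) = 1.408e-06; pOH = 5.85; pH = 14 − pOH = 8.15.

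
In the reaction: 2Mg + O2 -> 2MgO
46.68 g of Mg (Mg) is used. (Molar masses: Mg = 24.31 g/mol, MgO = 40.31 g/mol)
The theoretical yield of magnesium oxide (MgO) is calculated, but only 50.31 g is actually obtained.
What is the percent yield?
Moles of Mg = 46.68 g ÷ 24.31 g/mol = 1.9202 mol
Mole ratio: 2 mol MgO / 2 mol Mg
Moles of MgO = 1.9202 × (2/2) = 1.9202 mol
Theoretical yield = 1.9202 mol × 40.31 g/mol = 77.403 g
Actual yield = 50.31 g
Percent yield = (50.31 / 77.403) × 100% = 65.0%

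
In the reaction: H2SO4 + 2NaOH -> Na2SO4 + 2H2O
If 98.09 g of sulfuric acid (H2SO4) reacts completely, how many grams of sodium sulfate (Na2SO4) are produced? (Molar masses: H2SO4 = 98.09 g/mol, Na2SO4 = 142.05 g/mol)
Moles of H2SO4 = 98.09 g ÷ 98.09 g/mol = 1 mol
Mole ratio: 1 mol Na2SO4 / 1 mol H2SO4
Moles of Na2SO4 = 1 × (1/1) = 1 mol
Mass of Na2SO4 = 1 mol × 142.05 g/mol = 142.1 g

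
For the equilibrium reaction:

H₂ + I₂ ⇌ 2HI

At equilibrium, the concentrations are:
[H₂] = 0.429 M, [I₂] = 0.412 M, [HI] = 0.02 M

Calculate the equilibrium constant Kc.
K_c = 2.26e-03

Kc = ([HI]^2) / ([H₂] × [I₂])
   = ((0.02)^2) / ((0.429)·(0.412))
   = 0.0004 / 0.17675 = 2.26e-03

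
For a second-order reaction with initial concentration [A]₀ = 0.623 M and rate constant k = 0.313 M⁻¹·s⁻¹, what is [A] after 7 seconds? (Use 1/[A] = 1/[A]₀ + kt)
0.2634 M

1/[A] = 1/[A]₀ + k·t = 1/0.623 + (0.313)·(7) = 1.6051 + 2.1910 = 3.7961
[A] = 1/3.7961 = 0.2634 M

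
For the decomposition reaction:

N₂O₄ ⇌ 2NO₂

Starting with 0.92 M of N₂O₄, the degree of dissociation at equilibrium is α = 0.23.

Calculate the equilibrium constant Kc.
K_c = 0.2528

x = α·[A]₀ = 0.23 × 0.92 = 0.2116 M dissociated.
At eq: [N₂O₄] = 0.92 − 0.2116 = 0.7084 M; [NO₂] = 2x = 0.4232 M.
Kc = [NO₂]²/[N₂O₄] = (0.4232)²/0.7084 = 0.2528.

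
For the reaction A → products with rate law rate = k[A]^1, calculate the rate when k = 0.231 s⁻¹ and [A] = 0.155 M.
0.03581 M/s

rate = k·[A]^1 = 0.231·(0.155)^1 = 0.231·0.155 = 0.03581 M/s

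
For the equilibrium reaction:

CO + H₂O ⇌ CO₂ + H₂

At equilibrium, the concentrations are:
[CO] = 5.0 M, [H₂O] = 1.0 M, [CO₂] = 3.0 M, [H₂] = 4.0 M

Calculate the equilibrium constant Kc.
K_c = 2.4000

Kc = ([CO₂] × [H₂]) / ([CO] × [H₂O])
   = ((3.0)·(4.0)) / ((5.0)·(1.0))
   = 12 / 5 = 2.4000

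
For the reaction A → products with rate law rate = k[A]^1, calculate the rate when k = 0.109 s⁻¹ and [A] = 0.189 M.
0.0206 M/s

rate = k·[A]^1 = 0.109·(0.189)^1 = 0.109·0.189 = 0.0206 M/s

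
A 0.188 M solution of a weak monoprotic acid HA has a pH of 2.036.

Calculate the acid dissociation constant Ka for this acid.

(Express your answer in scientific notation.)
K_a = 4.74e-04

[H⁺] = 10^(−pH) = 10^(−2.036) = 9.204e-03 M. For HA ⇌ H⁺ + A⁻, Ka = x²/(C − x) = (9.204e-03)²/(0.188 − 9.204e-03) = 4.74e-04.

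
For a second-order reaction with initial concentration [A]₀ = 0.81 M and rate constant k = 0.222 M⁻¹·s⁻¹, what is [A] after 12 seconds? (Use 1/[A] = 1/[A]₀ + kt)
0.2565 M

1/[A] = 1/[A]₀ + k·t = 1/0.81 + (0.222)·(12) = 1.2346 + 2.6640 = 3.8986
[A] = 1/3.8986 = 0.2565 M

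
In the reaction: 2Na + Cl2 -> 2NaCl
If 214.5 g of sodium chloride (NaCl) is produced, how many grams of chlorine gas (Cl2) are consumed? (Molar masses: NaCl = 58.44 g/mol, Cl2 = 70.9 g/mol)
Moles of NaCl = 214.5 g ÷ 58.44 g/mol = 3.67043 mol
Mole ratio: 1 mol Cl2 / 2 mol NaCl
Moles of Cl2 = 3.67043 × (1/2) = 1.83522 mol
Mass of Cl2 = 1.83522 mol × 70.9 g/mol = 130.1 g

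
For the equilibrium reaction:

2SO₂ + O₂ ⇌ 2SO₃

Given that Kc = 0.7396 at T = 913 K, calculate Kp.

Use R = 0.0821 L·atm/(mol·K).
K_p = 0.0099

Δn = (moles gaseous products) − (moles gaseous reactants) = -1
T = 913 K; RT = 0.0821 × 913 = 74.9573
Kp = Kc·(RT)^Δn = 0.7396 × (74.9573)^-1 = 0.7396 × 0.0133409 = 0.0099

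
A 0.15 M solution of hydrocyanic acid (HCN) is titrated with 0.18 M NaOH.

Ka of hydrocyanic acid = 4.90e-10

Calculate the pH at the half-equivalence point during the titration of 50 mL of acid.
pH = pKa = 9.31

At the half-equivalence point, [HA] = [A⁻], so by Henderson–Hasselbalch pH = pKa + log(1) = pKa.
pKa = −log(4.90e-10) = 9.31.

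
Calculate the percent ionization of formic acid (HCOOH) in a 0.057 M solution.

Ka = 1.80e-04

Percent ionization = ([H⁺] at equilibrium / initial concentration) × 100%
Percent ionization = 5.46%

Let x = [H⁺]. Ka = x²/(C - x) ⇒ x² + (1.80e-04)x - (1.80e-04)(0.057) = 0. x = 3.1144e-03. Percent = (3.1144e-03/0.057) × 100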